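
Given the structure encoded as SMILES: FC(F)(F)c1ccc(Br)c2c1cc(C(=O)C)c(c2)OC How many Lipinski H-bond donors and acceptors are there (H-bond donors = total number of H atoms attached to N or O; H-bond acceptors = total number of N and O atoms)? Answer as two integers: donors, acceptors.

Donors: find every N or O and count the H atoms it carries.
  atom 15 (O): bond orders sum to 2 → 0 H
  atom 19 (O): bond orders sum to 2 → 0 H
Lipinski HBD = 0.
Acceptors: N atoms = 0, O atoms = 2 → HBA = 2.

0, 2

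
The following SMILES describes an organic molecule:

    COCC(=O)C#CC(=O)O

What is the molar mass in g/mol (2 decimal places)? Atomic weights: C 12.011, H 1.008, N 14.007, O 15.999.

First, the molecular formula is C6H6O4 (counting implicit H from valence).
  C: 6 × 12.011 = 72.066
  H: 6 × 1.008 = 6.048
  O: 4 × 15.999 = 63.996
Sum: 6×12.011 + 6×1.008 + 4×15.999 = 142.110 → 142.11 g/mol.

142.11 g/mol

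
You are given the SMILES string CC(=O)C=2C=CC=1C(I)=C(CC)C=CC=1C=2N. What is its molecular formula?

C14H14INO

Walk through each heavy atom and fill implicit hydrogens from standard valence (C 4, N 3, O 2, S 2, halogen 1):
  atom 1: C, bond orders sum to 1 (valence 4) → 3 H
  atom 2: C, bond orders sum to 4 (valence 4) → 0 H
  atom 3: O, bond orders sum to 2 (valence 2) → 0 H
  atom 4: C, bond orders sum to 4 (valence 4) → 0 H
  atom 5: C, bond orders sum to 3 (valence 4) → 1 H
  atom 6: C, bond orders sum to 3 (valence 4) → 1 H
  atom 7: C, bond orders sum to 4 (valence 4) → 0 H
  atom 8: C, bond orders sum to 4 (valence 4) → 0 H
  atom 9: I (halogen, monovalent) → 0 H
  atom 10: C, bond orders sum to 4 (valence 4) → 0 H
  atom 11: C, bond orders sum to 2 (valence 4) → 2 H
  atom 12: C, bond orders sum to 1 (valence 4) → 3 H
  atom 13: C, bond orders sum to 3 (valence 4) → 1 H
  atom 14: C, bond orders sum to 3 (valence 4) → 1 H
  atom 15: C, bond orders sum to 4 (valence 4) → 0 H
  atom 16: C, bond orders sum to 4 (valence 4) → 0 H
  atom 17: N, bond orders sum to 1 (valence 3) → 2 H
Totals → C:14, H:14, I:1, N:1, O:1.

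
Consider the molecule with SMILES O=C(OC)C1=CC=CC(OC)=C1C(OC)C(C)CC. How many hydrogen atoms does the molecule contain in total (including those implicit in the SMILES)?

Walk through each heavy atom and fill implicit hydrogens from standard valence (C 4, N 3, O 2, S 2, halogen 1):
  atom 1: O, bond orders sum to 2 (valence 2) → 0 H
  atom 2: C, bond orders sum to 4 (valence 4) → 0 H
  atom 3: O, bond orders sum to 2 (valence 2) → 0 H
  atom 4: C, bond orders sum to 1 (valence 4) → 3 H
  atom 5: C, bond orders sum to 4 (valence 4) → 0 H
  atom 6: C, bond orders sum to 3 (valence 4) → 1 H
  atom 7: C, bond orders sum to 3 (valence 4) → 1 H
  atom 8: C, bond orders sum to 3 (valence 4) → 1 H
  atom 9: C, bond orders sum to 4 (valence 4) → 0 H
  atom 10: O, bond orders sum to 2 (valence 2) → 0 H
  atom 11: C, bond orders sum to 1 (valence 4) → 3 H
  atom 12: C, bond orders sum to 4 (valence 4) → 0 H
  atom 13: C, bond orders sum to 3 (valence 4) → 1 H
  atom 14: O, bond orders sum to 2 (valence 2) → 0 H
  atom 15: C, bond orders sum to 1 (valence 4) → 3 H
  atom 16: C, bond orders sum to 3 (valence 4) → 1 H
  atom 17: C, bond orders sum to 1 (valence 4) → 3 H
  atom 18: C, bond orders sum to 2 (valence 4) → 2 H
  atom 19: C, bond orders sum to 1 (valence 4) → 3 H
Total hydrogens: 22.

22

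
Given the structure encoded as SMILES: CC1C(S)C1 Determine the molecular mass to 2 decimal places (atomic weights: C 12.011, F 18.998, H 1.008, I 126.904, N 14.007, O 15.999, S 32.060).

88.17 g/mol

First, the molecular formula is C4H8S (counting implicit H from valence).
  C: 4 × 12.011 = 48.044
  H: 8 × 1.008 = 8.064
  S: 1 × 32.060 = 32.060
Sum: 4×12.011 + 8×1.008 + 1×32.060 = 88.168 → 88.17 g/mol.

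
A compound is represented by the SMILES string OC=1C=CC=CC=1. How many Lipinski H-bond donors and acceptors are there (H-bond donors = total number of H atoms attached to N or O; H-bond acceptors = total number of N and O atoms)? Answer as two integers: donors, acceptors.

Donors: find every N or O and count the H atoms it carries.
  atom 1 (O): bond orders sum to 1 → 1 H
Lipinski HBD = 1.
Acceptors: N atoms = 0, O atoms = 1 → HBA = 1.

1, 1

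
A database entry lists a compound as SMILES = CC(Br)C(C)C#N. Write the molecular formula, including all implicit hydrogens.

C5H8BrN

Walk through each heavy atom and fill implicit hydrogens from standard valence (C 4, N 3, O 2, S 2, halogen 1):
  atom 1: C, bond orders sum to 1 (valence 4) → 3 H
  atom 2: C, bond orders sum to 3 (valence 4) → 1 H
  atom 3: Br (halogen, monovalent) → 0 H
  atom 4: C, bond orders sum to 3 (valence 4) → 1 H
  atom 5: C, bond orders sum to 1 (valence 4) → 3 H
  atom 6: C, bond orders sum to 4 (valence 4) → 0 H
  atom 7: N, bond orders sum to 3 (valence 3) → 0 H
Totals → C:5, H:8, Br:1, N:1.
In Hill order: C5H8BrN.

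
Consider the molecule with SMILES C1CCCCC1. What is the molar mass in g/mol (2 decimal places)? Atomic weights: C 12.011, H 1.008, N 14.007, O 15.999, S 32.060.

84.16 g/mol

First, the molecular formula is C6H12 (counting implicit H from valence).
  C: 6 × 12.011 = 72.066
  H: 12 × 1.008 = 12.096
Sum: 6×12.011 + 12×1.008 = 84.162 → 84.16 g/mol.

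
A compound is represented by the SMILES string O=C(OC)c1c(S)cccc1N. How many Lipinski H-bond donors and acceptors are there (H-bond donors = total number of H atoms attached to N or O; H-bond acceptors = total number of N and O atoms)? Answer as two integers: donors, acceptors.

Donors: find every N or O and count the H atoms it carries.
  atom 1 (O): bond orders sum to 2 → 0 H
  atom 3 (O): bond orders sum to 2 → 0 H
  atom 12 (N): bond orders sum to 1 → 2 H
Lipinski HBD = 2.
Acceptors: N atoms = 1, O atoms = 2 → HBA = 3.

2, 3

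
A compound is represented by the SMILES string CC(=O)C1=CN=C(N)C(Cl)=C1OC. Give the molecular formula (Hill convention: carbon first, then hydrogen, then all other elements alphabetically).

C8H9ClN2O2

Walk through each heavy atom and fill implicit hydrogens from standard valence (C 4, N 3, O 2, S 2, halogen 1):
  atom 1: C, bond orders sum to 1 (valence 4) → 3 H
  atom 2: C, bond orders sum to 4 (valence 4) → 0 H
  atom 3: O, bond orders sum to 2 (valence 2) → 0 H
  atom 4: C, bond orders sum to 4 (valence 4) → 0 H
  atom 5: C, bond orders sum to 3 (valence 4) → 1 H
  atom 6: N, bond orders sum to 3 (valence 3) → 0 H
  atom 7: C, bond orders sum to 4 (valence 4) → 0 H
  atom 8: N, bond orders sum to 1 (valence 3) → 2 H
  atom 9: C, bond orders sum to 4 (valence 4) → 0 H
  atom 10: Cl (halogen, monovalent) → 0 H
  atom 11: C, bond orders sum to 4 (valence 4) → 0 H
  atom 12: O, bond orders sum to 2 (valence 2) → 0 H
  atom 13: C, bond orders sum to 1 (valence 4) → 3 H
Totals → C:8, H:9, Cl:1, N:2, O:2.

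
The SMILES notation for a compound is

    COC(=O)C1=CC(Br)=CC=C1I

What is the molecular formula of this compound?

C8H6BrIO2

Walk through each heavy atom and fill implicit hydrogens from standard valence (C 4, N 3, O 2, S 2, halogen 1):
  atom 1: C, bond orders sum to 1 (valence 4) → 3 H
  atom 2: O, bond orders sum to 2 (valence 2) → 0 H
  atom 3: C, bond orders sum to 4 (valence 4) → 0 H
  atom 4: O, bond orders sum to 2 (valence 2) → 0 H
  atom 5: C, bond orders sum to 4 (valence 4) → 0 H
  atom 6: C, bond orders sum to 3 (valence 4) → 1 H
  atom 7: C, bond orders sum to 4 (valence 4) → 0 H
  atom 8: Br (halogen, monovalent) → 0 H
  atom 9: C, bond orders sum to 3 (valence 4) → 1 H
  atom 10: C, bond orders sum to 3 (valence 4) → 1 H
  atom 11: C, bond orders sum to 4 (valence 4) → 0 H
  atom 12: I (halogen, monovalent) → 0 H
Totals → C:8, H:6, Br:1, I:1, O:2.
In Hill order: C8H6BrIO2.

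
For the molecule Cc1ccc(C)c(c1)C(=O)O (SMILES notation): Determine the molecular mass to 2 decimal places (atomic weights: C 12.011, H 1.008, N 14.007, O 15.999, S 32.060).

150.18 g/mol

First, the molecular formula is C9H10O2 (counting implicit H from valence).
  C: 9 × 12.011 = 108.099
  H: 10 × 1.008 = 10.080
  O: 2 × 15.999 = 31.998
Sum: 9×12.011 + 10×1.008 + 2×15.999 = 150.177 → 150.18 g/mol.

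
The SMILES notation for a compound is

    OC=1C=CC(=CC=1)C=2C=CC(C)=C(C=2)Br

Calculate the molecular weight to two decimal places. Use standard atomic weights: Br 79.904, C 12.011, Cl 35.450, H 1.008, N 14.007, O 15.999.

First, the molecular formula is C13H11BrO (counting implicit H from valence).
  Br: 1 × 79.904 = 79.904
  C: 13 × 12.011 = 156.143
  H: 11 × 1.008 = 11.088
  O: 1 × 15.999 = 15.999
Sum: 1×79.904 + 13×12.011 + 11×1.008 + 1×15.999 = 263.134 → 263.13 g/mol.

263.13 g/mol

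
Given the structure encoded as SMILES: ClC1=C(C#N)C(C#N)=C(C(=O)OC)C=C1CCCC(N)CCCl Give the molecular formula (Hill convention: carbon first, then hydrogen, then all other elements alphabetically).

Walk through each heavy atom and fill implicit hydrogens from standard valence (C 4, N 3, O 2, S 2, halogen 1):
  atom 1: Cl (halogen, monovalent) → 0 H
  atom 2: C, bond orders sum to 4 (valence 4) → 0 H
  atom 3: C, bond orders sum to 4 (valence 4) → 0 H
  atom 4: C, bond orders sum to 4 (valence 4) → 0 H
  atom 5: N, bond orders sum to 3 (valence 3) → 0 H
  atom 6: C, bond orders sum to 4 (valence 4) → 0 H
  atom 7: C, bond orders sum to 4 (valence 4) → 0 H
  atom 8: N, bond orders sum to 3 (valence 3) → 0 H
  atom 9: C, bond orders sum to 4 (valence 4) → 0 H
  atom 10: C, bond orders sum to 4 (valence 4) → 0 H
  atom 11: O, bond orders sum to 2 (valence 2) → 0 H
  atom 12: O, bond orders sum to 2 (valence 2) → 0 H
  atom 13: C, bond orders sum to 1 (valence 4) → 3 H
  atom 14: C, bond orders sum to 3 (valence 4) → 1 H
  atom 15: C, bond orders sum to 4 (valence 4) → 0 H
  atom 16: C, bond orders sum to 2 (valence 4) → 2 H
  atom 17: C, bond orders sum to 2 (valence 4) → 2 H
  atom 18: C, bond orders sum to 2 (valence 4) → 2 H
  atom 19: C, bond orders sum to 3 (valence 4) → 1 H
  atom 20: N, bond orders sum to 1 (valence 3) → 2 H
  atom 21: C, bond orders sum to 2 (valence 4) → 2 H
  atom 22: C, bond orders sum to 2 (valence 4) → 2 H
  atom 23: Cl (halogen, monovalent) → 0 H
Totals → C:16, H:17, Cl:2, N:3, O:2.

C16H17Cl2N3O2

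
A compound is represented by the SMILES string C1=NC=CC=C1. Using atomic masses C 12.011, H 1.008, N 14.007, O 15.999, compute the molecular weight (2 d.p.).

79.10 g/mol

First, the molecular formula is C5H5N (counting implicit H from valence).
  C: 5 × 12.011 = 60.055
  H: 5 × 1.008 = 5.040
  N: 1 × 14.007 = 14.007
Sum: 5×12.011 + 5×1.008 + 1×14.007 = 79.102 → 79.10 g/mol.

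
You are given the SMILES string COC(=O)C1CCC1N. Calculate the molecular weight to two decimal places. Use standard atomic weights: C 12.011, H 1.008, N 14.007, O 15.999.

First, the molecular formula is C6H11NO2 (counting implicit H from valence).
  C: 6 × 12.011 = 72.066
  H: 11 × 1.008 = 11.088
  N: 1 × 14.007 = 14.007
  O: 2 × 15.999 = 31.998
Sum: 6×12.011 + 11×1.008 + 1×14.007 + 2×15.999 = 129.159 → 129.16 g/mol.

129.16 g/mol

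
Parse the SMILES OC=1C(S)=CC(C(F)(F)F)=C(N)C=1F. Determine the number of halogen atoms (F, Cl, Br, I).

4

Halogen atoms appear at heavy-atom positions 8, 9, 10, 14 (4×F).
Other groups present: 1 hydroxyl, 1 primary amine, 1 thiol.
Halogen count: 4.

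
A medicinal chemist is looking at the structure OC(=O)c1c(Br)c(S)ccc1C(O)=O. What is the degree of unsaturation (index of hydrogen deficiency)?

Molecular formula: C8H5BrO4S.
DoU = (2C + 2 + N − H − X) / 2, where X is the halogen count and O/S are ignored.
    = (2·8 + 2 + 0 − 5 − 1) / 2 = 12 / 2 = 6.

6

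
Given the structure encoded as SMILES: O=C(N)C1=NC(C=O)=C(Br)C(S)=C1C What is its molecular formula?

Walk through each heavy atom and fill implicit hydrogens from standard valence (C 4, N 3, O 2, S 2, halogen 1):
  atom 1: O, bond orders sum to 2 (valence 2) → 0 H
  atom 2: C, bond orders sum to 4 (valence 4) → 0 H
  atom 3: N, bond orders sum to 1 (valence 3) → 2 H
  atom 4: C, bond orders sum to 4 (valence 4) → 0 H
  atom 5: N, bond orders sum to 3 (valence 3) → 0 H
  atom 6: C, bond orders sum to 4 (valence 4) → 0 H
  atom 7: C, bond orders sum to 3 (valence 4) → 1 H
  atom 8: O, bond orders sum to 2 (valence 2) → 0 H
  atom 9: C, bond orders sum to 4 (valence 4) → 0 H
  atom 10: Br (halogen, monovalent) → 0 H
  atom 11: C, bond orders sum to 4 (valence 4) → 0 H
  atom 12: S, bond orders sum to 1 (valence 2) → 1 H
  atom 13: C, bond orders sum to 4 (valence 4) → 0 H
  atom 14: C, bond orders sum to 1 (valence 4) → 3 H
Totals → C:8, H:7, Br:1, N:2, O:2, S:1.

C8H7BrN2O2S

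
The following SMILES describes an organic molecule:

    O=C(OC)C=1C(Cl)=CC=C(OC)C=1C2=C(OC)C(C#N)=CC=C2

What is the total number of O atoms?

4

Scan the SMILES for O atoms (remember two-letter symbols like Cl and Br are single atoms).
Oxygen count: 4.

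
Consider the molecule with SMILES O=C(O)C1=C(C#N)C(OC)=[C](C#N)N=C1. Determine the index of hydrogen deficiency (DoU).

Molecular formula: C9H5N3O3.
DoU = (2C + 2 + N − H − X) / 2, where X is the halogen count and O/S are ignored.
    = (2·9 + 2 + 3 − 5 − 0) / 2 = 18 / 2 = 9.

9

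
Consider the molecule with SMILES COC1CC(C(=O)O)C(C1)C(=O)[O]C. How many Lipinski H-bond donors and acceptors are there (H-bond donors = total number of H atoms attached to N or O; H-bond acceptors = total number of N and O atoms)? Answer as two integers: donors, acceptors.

Donors: find every N or O and count the H atoms it carries.
  atom 2 (O): bond orders sum to 2 → 0 H
  atom 7 (O): bond orders sum to 2 → 0 H
  atom 8 (O): bond orders sum to 1 → 1 H
  atom 12 (O): bond orders sum to 2 → 0 H
  atom 13 (O): bond orders sum to 2 → 0 H
Lipinski HBD = 1.
Acceptors: N atoms = 0, O atoms = 5 → HBA = 5.

1, 5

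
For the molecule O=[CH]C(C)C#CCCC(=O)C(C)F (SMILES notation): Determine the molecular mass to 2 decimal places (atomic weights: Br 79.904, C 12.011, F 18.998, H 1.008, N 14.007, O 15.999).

184.21 g/mol

First, the molecular formula is C10H13FO2 (counting implicit H from valence).
  C: 10 × 12.011 = 120.110
  F: 1 × 18.998 = 18.998
  H: 13 × 1.008 = 13.104
  O: 2 × 15.999 = 31.998
Sum: 10×12.011 + 1×18.998 + 13×1.008 + 2×15.999 = 184.210 → 184.21 g/mol.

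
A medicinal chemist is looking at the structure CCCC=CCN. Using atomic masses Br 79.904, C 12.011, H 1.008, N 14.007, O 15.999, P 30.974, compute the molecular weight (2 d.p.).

99.18 g/mol

First, the molecular formula is C6H13N (counting implicit H from valence).
  C: 6 × 12.011 = 72.066
  H: 13 × 1.008 = 13.104
  N: 1 × 14.007 = 14.007
Sum: 6×12.011 + 13×1.008 + 1×14.007 = 99.177 → 99.18 g/mol.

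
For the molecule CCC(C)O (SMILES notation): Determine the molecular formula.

Walk through each heavy atom and fill implicit hydrogens from standard valence (C 4, N 3, O 2, S 2, halogen 1):
  atom 1: C, bond orders sum to 1 (valence 4) → 3 H
  atom 2: C, bond orders sum to 2 (valence 4) → 2 H
  atom 3: C, bond orders sum to 3 (valence 4) → 1 H
  atom 4: C, bond orders sum to 1 (valence 4) → 3 H
  atom 5: O, bond orders sum to 1 (valence 2) → 1 H
Totals → C:4, H:10, O:1.
In Hill order: C4H10O.

C4H10O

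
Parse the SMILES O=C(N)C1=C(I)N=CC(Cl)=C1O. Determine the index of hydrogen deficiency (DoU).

Molecular formula: C6H4ClIN2O2.
DoU = (2C + 2 + N − H − X) / 2, where X is the halogen count and O/S are ignored.
    = (2·6 + 2 + 2 − 4 − 2) / 2 = 10 / 2 = 5.

5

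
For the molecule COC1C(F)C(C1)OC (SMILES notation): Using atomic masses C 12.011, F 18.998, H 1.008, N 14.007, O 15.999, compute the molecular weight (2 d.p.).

134.15 g/mol

First, the molecular formula is C6H11FO2 (counting implicit H from valence).
  C: 6 × 12.011 = 72.066
  F: 1 × 18.998 = 18.998
  H: 11 × 1.008 = 11.088
  O: 2 × 15.999 = 31.998
Sum: 6×12.011 + 1×18.998 + 11×1.008 + 2×15.999 = 134.150 → 134.15 g/mol.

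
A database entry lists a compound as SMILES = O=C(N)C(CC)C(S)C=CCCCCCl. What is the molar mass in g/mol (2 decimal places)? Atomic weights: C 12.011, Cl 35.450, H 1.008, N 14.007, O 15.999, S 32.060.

First, the molecular formula is C11H20ClNOS (counting implicit H from valence).
  C: 11 × 12.011 = 132.121
  Cl: 1 × 35.450 = 35.450
  H: 20 × 1.008 = 20.160
  N: 1 × 14.007 = 14.007
  O: 1 × 15.999 = 15.999
  S: 1 × 32.060 = 32.060
Sum: 11×12.011 + 1×35.450 + 20×1.008 + 1×14.007 + 1×15.999 + 1×32.060 = 249.797 → 249.80 g/mol.

249.80 g/mol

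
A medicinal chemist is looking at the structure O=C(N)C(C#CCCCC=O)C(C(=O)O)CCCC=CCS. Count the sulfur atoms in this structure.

1

Scan the SMILES for S atoms (remember two-letter symbols like Cl and Br are single atoms).
Sulfur count: 1.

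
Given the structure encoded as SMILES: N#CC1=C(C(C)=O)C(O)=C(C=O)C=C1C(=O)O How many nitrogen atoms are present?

1

Scan the SMILES for N atoms (remember two-letter symbols like Cl and Br are single atoms).
Nitrogen count: 1.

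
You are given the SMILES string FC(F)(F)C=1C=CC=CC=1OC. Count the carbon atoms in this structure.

Count every carbon token in the SMILES (each C, including those in ring-closure positions and inside branches).
Carbon count: 8.

8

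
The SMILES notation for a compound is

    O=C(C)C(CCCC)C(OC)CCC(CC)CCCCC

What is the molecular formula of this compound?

Walk through each heavy atom and fill implicit hydrogens from standard valence (C 4, N 3, O 2, S 2, halogen 1):
  atom 1: O, bond orders sum to 2 (valence 2) → 0 H
  atom 2: C, bond orders sum to 4 (valence 4) → 0 H
  atom 3: C, bond orders sum to 1 (valence 4) → 3 H
  atom 4: C, bond orders sum to 3 (valence 4) → 1 H
  atom 5: C, bond orders sum to 2 (valence 4) → 2 H
  atom 6: C, bond orders sum to 2 (valence 4) → 2 H
  atom 7: C, bond orders sum to 2 (valence 4) → 2 H
  atom 8: C, bond orders sum to 1 (valence 4) → 3 H
  atom 9: C, bond orders sum to 3 (valence 4) → 1 H
  atom 10: O, bond orders sum to 2 (valence 2) → 0 H
  atom 11: C, bond orders sum to 1 (valence 4) → 3 H
  atom 12: C, bond orders sum to 2 (valence 4) → 2 H
  atom 13: C, bond orders sum to 2 (valence 4) → 2 H
  atom 14: C, bond orders sum to 3 (valence 4) → 1 H
  atom 15: C, bond orders sum to 2 (valence 4) → 2 H
  atom 16: C, bond orders sum to 1 (valence 4) → 3 H
  atom 17: C, bond orders sum to 2 (valence 4) → 2 H
  atom 18: C, bond orders sum to 2 (valence 4) → 2 H
  atom 19: C, bond orders sum to 2 (valence 4) → 2 H
  atom 20: C, bond orders sum to 2 (valence 4) → 2 H
  atom 21: C, bond orders sum to 1 (valence 4) → 3 H
Totals → C:19, H:38, O:2.
In Hill order: C19H38O2.

C19H38O2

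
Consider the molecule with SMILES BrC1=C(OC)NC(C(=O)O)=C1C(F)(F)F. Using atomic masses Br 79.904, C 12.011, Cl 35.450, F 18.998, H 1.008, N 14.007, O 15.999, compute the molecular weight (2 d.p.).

288.02 g/mol

First, the molecular formula is C7H5BrF3NO3 (counting implicit H from valence).
  Br: 1 × 79.904 = 79.904
  C: 7 × 12.011 = 84.077
  F: 3 × 18.998 = 56.994
  H: 5 × 1.008 = 5.040
  N: 1 × 14.007 = 14.007
  O: 3 × 15.999 = 47.997
Sum: 1×79.904 + 7×12.011 + 3×18.998 + 5×1.008 + 1×14.007 + 3×15.999 = 288.019 → 288.02 g/mol.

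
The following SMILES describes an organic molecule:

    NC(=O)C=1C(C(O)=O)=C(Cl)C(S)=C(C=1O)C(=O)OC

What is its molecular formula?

C10H8ClNO6S

Walk through each heavy atom and fill implicit hydrogens from standard valence (C 4, N 3, O 2, S 2, halogen 1):
  atom 1: N, bond orders sum to 1 (valence 3) → 2 H
  atom 2: C, bond orders sum to 4 (valence 4) → 0 H
  atom 3: O, bond orders sum to 2 (valence 2) → 0 H
  atom 4: C, bond orders sum to 4 (valence 4) → 0 H
  atom 5: C, bond orders sum to 4 (valence 4) → 0 H
  atom 6: C, bond orders sum to 4 (valence 4) → 0 H
  atom 7: O, bond orders sum to 1 (valence 2) → 1 H
  atom 8: O, bond orders sum to 2 (valence 2) → 0 H
  atom 9: C, bond orders sum to 4 (valence 4) → 0 H
  atom 10: Cl (halogen, monovalent) → 0 H
  atom 11: C, bond orders sum to 4 (valence 4) → 0 H
  atom 12: S, bond orders sum to 1 (valence 2) → 1 H
  atom 13: C, bond orders sum to 4 (valence 4) → 0 H
  atom 14: C, bond orders sum to 4 (valence 4) → 0 H
  atom 15: O, bond orders sum to 1 (valence 2) → 1 H
  atom 16: C, bond orders sum to 4 (valence 4) → 0 H
  atom 17: O, bond orders sum to 2 (valence 2) → 0 H
  atom 18: O, bond orders sum to 2 (valence 2) → 0 H
  atom 19: C, bond orders sum to 1 (valence 4) → 3 H
Totals → C:10, H:8, Cl:1, N:1, O:6, S:1.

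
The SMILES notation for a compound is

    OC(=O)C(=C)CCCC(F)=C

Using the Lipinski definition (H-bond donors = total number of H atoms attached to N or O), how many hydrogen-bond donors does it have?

Donors: find every N or O and count the H atoms it carries.
  atom 1 (O): bond orders sum to 1 → 1 H
  atom 3 (O): bond orders sum to 2 → 0 H
Lipinski HBD = 1.

1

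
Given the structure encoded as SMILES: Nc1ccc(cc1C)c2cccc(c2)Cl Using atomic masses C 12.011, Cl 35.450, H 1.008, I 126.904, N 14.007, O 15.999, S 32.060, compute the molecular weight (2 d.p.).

217.70 g/mol

First, the molecular formula is C13H12ClN (counting implicit H from valence).
  C: 13 × 12.011 = 156.143
  Cl: 1 × 35.450 = 35.450
  H: 12 × 1.008 = 12.096
  N: 1 × 14.007 = 14.007
Sum: 13×12.011 + 1×35.450 + 12×1.008 + 1×14.007 = 217.696 → 217.70 g/mol.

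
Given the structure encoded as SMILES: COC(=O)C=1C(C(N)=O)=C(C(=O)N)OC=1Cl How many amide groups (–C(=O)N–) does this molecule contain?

The amide motif appears at heavy-atom positions 7, 11 in the SMILES.
Other groups present: 1 ester.
Amide count: 2.

2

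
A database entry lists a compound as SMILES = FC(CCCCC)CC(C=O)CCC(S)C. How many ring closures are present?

In SMILES, each pair of matching ring-closure digits denotes one ring-closing bond; the number of such bonds equals the number of independent rings.
Ring-closure bonds here: 0.

0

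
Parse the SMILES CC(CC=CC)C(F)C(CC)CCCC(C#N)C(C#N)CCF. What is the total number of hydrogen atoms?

30

Walk through each heavy atom and fill implicit hydrogens from standard valence (C 4, N 3, O 2, S 2, halogen 1):
  atom 1: C, bond orders sum to 1 (valence 4) → 3 H
  atom 2: C, bond orders sum to 3 (valence 4) → 1 H
  atom 3: C, bond orders sum to 2 (valence 4) → 2 H
  atom 4: C, bond orders sum to 3 (valence 4) → 1 H
  atom 5: C, bond orders sum to 3 (valence 4) → 1 H
  atom 6: C, bond orders sum to 1 (valence 4) → 3 H
  atom 7: C, bond orders sum to 3 (valence 4) → 1 H
  atom 8: F (halogen, monovalent) → 0 H
  atom 9: C, bond orders sum to 3 (valence 4) → 1 H
  atom 10: C, bond orders sum to 2 (valence 4) → 2 H
  atom 11: C, bond orders sum to 1 (valence 4) → 3 H
  atom 12: C, bond orders sum to 2 (valence 4) → 2 H
  atom 13: C, bond orders sum to 2 (valence 4) → 2 H
  atom 14: C, bond orders sum to 2 (valence 4) → 2 H
  atom 15: C, bond orders sum to 3 (valence 4) → 1 H
  atom 16: C, bond orders sum to 4 (valence 4) → 0 H
  atom 17: N, bond orders sum to 3 (valence 3) → 0 H
  atom 18: C, bond orders sum to 3 (valence 4) → 1 H
  atom 19: C, bond orders sum to 4 (valence 4) → 0 H
  atom 20: N, bond orders sum to 3 (valence 3) → 0 H
  atom 21: C, bond orders sum to 2 (valence 4) → 2 H
  atom 22: C, bond orders sum to 2 (valence 4) → 2 H
  atom 23: F (halogen, monovalent) → 0 H
Total hydrogens: 30.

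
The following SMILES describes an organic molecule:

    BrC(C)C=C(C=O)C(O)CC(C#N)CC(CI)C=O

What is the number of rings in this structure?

0

In SMILES, each pair of matching ring-closure digits denotes one ring-closing bond; the number of such bonds equals the number of independent rings.
Ring-closure bonds here: 0.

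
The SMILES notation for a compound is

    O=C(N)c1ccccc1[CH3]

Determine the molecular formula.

Walk through each heavy atom and fill implicit hydrogens from standard valence (C 4, N 3, O 2, S 2, halogen 1); for lowercase aromatic atoms, an aromatic c carries 1 H when it has two neighbours and 0 H with three, and aromatic n carries 0 H:
  atom 1: O, bond orders sum to 2 (valence 2) → 0 H
  atom 2: C, bond orders sum to 4 (valence 4) → 0 H
  atom 3: N, bond orders sum to 1 (valence 3) → 2 H
  atom 4: aromatic c, 3 neighbours → 0 H
  atom 5: aromatic c, 2 neighbours → 1 H
  atom 6: aromatic c, 2 neighbours → 1 H
  atom 7: aromatic c, 2 neighbours → 1 H
  atom 8: aromatic c, 2 neighbours → 1 H
  atom 9: aromatic c, 3 neighbours → 0 H
  atom 10: C with explicit H count 3
Totals → C:8, H:9, N:1, O:1.
In Hill order: C8H9NO.

C8H9NO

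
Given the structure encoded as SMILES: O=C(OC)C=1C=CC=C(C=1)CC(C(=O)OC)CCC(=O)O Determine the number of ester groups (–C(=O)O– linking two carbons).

The ester motif appears at heavy-atom positions 2, 13 in the SMILES.
Other groups present: 1 carboxylic acid.
Ester count: 2.

2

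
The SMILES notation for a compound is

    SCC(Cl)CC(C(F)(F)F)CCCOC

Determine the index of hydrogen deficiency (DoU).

Degree of unsaturation = (number of rings) + (number of π bonds).
Ring closures in the SMILES: 0.
π bonds: none → 0 DoU from unsaturation.
Total DoU = 0 + 0 = 0.

0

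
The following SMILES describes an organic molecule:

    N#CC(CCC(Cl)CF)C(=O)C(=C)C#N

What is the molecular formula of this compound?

C10H10ClFN2O

Walk through each heavy atom and fill implicit hydrogens from standard valence (C 4, N 3, O 2, S 2, halogen 1):
  atom 1: N, bond orders sum to 3 (valence 3) → 0 H
  atom 2: C, bond orders sum to 4 (valence 4) → 0 H
  atom 3: C, bond orders sum to 3 (valence 4) → 1 H
  atom 4: C, bond orders sum to 2 (valence 4) → 2 H
  atom 5: C, bond orders sum to 2 (valence 4) → 2 H
  atom 6: C, bond orders sum to 3 (valence 4) → 1 H
  atom 7: Cl (halogen, monovalent) → 0 H
  atom 8: C, bond orders sum to 2 (valence 4) → 2 H
  atom 9: F (halogen, monovalent) → 0 H
  atom 10: C, bond orders sum to 4 (valence 4) → 0 H
  atom 11: O, bond orders sum to 2 (valence 2) → 0 H
  atom 12: C, bond orders sum to 4 (valence 4) → 0 H
  atom 13: C, bond orders sum to 2 (valence 4) → 2 H
  atom 14: C, bond orders sum to 4 (valence 4) → 0 H
  atom 15: N, bond orders sum to 3 (valence 3) → 0 H
Totals → C:10, H:10, Cl:1, F:1, N:2, O:1.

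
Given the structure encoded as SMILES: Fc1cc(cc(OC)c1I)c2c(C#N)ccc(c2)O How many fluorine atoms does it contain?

1

Scan the SMILES for F atoms (remember two-letter symbols like Cl and Br are single atoms).
Fluorine count: 1.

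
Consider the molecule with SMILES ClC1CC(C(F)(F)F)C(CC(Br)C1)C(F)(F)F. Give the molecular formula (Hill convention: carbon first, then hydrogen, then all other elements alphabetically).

C9H10BrClF6

Walk through each heavy atom and fill implicit hydrogens from standard valence (C 4, N 3, O 2, S 2, halogen 1):
  atom 1: Cl (halogen, monovalent) → 0 H
  atom 2: C, bond orders sum to 3 (valence 4) → 1 H
  atom 3: C, bond orders sum to 2 (valence 4) → 2 H
  atom 4: C, bond orders sum to 3 (valence 4) → 1 H
  atom 5: C, bond orders sum to 4 (valence 4) → 0 H
  atom 6: F (halogen, monovalent) → 0 H
  atom 7: F (halogen, monovalent) → 0 H
  atom 8: F (halogen, monovalent) → 0 H
  atom 9: C, bond orders sum to 3 (valence 4) → 1 H
  atom 10: C, bond orders sum to 2 (valence 4) → 2 H
  atom 11: C, bond orders sum to 3 (valence 4) → 1 H
  atom 12: Br (halogen, monovalent) → 0 H
  atom 13: C, bond orders sum to 2 (valence 4) → 2 H
  atom 14: C, bond orders sum to 4 (valence 4) → 0 H
  atom 15: F (halogen, monovalent) → 0 H
  atom 16: F (halogen, monovalent) → 0 H
  atom 17: F (halogen, monovalent) → 0 H
Totals → C:9, H:10, Br:1, Cl:1, F:6.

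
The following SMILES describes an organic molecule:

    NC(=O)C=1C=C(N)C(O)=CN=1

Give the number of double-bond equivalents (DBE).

5

Molecular formula: C6H7N3O2.
DoU = (2C + 2 + N − H − X) / 2, where X is the halogen count and O/S are ignored.
    = (2·6 + 2 + 3 − 7 − 0) / 2 = 10 / 2 = 5.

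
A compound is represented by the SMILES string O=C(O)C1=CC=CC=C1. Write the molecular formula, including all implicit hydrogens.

C7H6O2

Walk through each heavy atom and fill implicit hydrogens from standard valence (C 4, N 3, O 2, S 2, halogen 1):
  atom 1: O, bond orders sum to 2 (valence 2) → 0 H
  atom 2: C, bond orders sum to 4 (valence 4) → 0 H
  atom 3: O, bond orders sum to 1 (valence 2) → 1 H
  atom 4: C, bond orders sum to 4 (valence 4) → 0 H
  atom 5: C, bond orders sum to 3 (valence 4) → 1 H
  atom 6: C, bond orders sum to 3 (valence 4) → 1 H
  atom 7: C, bond orders sum to 3 (valence 4) → 1 H
  atom 8: C, bond orders sum to 3 (valence 4) → 1 H
  atom 9: C, bond orders sum to 3 (valence 4) → 1 H
Totals → C:7, H:6, O:2.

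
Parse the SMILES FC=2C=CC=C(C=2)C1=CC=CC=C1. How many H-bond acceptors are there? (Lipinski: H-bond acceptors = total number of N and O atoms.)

0

N atoms: 0; O atoms: 0.
Lipinski HBA = 0 + 0 = 0.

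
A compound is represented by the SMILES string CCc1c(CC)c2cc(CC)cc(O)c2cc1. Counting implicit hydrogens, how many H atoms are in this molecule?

Walk through each heavy atom and fill implicit hydrogens from standard valence (C 4, N 3, O 2, S 2, halogen 1); for lowercase aromatic atoms, an aromatic c carries 1 H when it has two neighbours and 0 H with three, and aromatic n carries 0 H:
  atom 1: C, bond orders sum to 1 (valence 4) → 3 H
  atom 2: C, bond orders sum to 2 (valence 4) → 2 H
  atom 3: aromatic c, 3 neighbours → 0 H
  atom 4: aromatic c, 3 neighbours → 0 H
  atom 5: C, bond orders sum to 2 (valence 4) → 2 H
  atom 6: C, bond orders sum to 1 (valence 4) → 3 H
  atom 7: aromatic c, 3 neighbours → 0 H
  atom 8: aromatic c, 2 neighbours → 1 H
  atom 9: aromatic c, 3 neighbours → 0 H
  atom 10: C, bond orders sum to 2 (valence 4) → 2 H
  atom 11: C, bond orders sum to 1 (valence 4) → 3 H
  atom 12: aromatic c, 2 neighbours → 1 H
  atom 13: aromatic c, 3 neighbours → 0 H
  atom 14: O, bond orders sum to 1 (valence 2) → 1 H
  atom 15: aromatic c, 3 neighbours → 0 H
  atom 16: aromatic c, 2 neighbours → 1 H
  atom 17: aromatic c, 2 neighbours → 1 H
Total hydrogens: 20.

20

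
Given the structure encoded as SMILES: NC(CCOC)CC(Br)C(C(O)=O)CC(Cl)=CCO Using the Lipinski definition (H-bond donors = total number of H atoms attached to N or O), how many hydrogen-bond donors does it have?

Donors: find every N or O and count the H atoms it carries.
  atom 1 (N): bond orders sum to 1 → 2 H
  atom 5 (O): bond orders sum to 2 → 0 H
  atom 12 (O): bond orders sum to 1 → 1 H
  atom 13 (O): bond orders sum to 2 → 0 H
  atom 19 (O): bond orders sum to 1 → 1 H
Lipinski HBD = 4.

4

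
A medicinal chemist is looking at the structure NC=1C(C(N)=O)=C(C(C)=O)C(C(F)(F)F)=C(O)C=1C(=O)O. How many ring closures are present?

In SMILES, each pair of matching ring-closure digits denotes one ring-closing bond; the number of such bonds equals the number of independent rings.
Ring-closure bonds here: 1.

1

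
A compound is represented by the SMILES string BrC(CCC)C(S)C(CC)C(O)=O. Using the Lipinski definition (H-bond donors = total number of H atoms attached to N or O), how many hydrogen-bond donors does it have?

1

Donors: find every N or O and count the H atoms it carries.
  atom 12 (O): bond orders sum to 1 → 1 H
  atom 13 (O): bond orders sum to 2 → 0 H
Lipinski HBD = 1.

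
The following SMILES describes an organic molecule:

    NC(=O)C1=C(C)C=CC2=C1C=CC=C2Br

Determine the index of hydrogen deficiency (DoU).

8

Molecular formula: C12H10BrNO.
DoU = (2C + 2 + N − H − X) / 2, where X is the halogen count and O/S are ignored.
    = (2·12 + 2 + 1 − 10 − 1) / 2 = 16 / 2 = 8.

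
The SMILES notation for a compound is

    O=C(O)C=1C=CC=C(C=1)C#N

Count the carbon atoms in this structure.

Count every carbon token in the SMILES (each C, including those in ring-closure positions and inside branches).
Carbon count: 8.

8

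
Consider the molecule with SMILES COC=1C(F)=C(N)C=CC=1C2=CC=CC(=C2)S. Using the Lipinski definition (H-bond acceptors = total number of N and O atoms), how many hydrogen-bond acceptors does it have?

2

N atoms: 1; O atoms: 1.
Lipinski HBA = 1 + 1 = 2.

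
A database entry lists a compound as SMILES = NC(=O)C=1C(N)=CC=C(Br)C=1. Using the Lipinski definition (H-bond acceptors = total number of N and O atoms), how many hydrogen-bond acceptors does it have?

N atoms: 2; O atoms: 1.
Lipinski HBA = 2 + 1 = 3.

3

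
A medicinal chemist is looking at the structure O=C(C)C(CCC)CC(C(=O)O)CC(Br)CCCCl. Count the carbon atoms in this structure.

14

Count every carbon token in the SMILES (each C, including those in ring-closure positions and inside branches).
Carbon count: 14.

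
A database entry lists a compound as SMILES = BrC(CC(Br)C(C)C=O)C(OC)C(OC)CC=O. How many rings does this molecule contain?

0

In SMILES, each pair of matching ring-closure digits denotes one ring-closing bond; the number of such bonds equals the number of independent rings.
Ring-closure bonds here: 0.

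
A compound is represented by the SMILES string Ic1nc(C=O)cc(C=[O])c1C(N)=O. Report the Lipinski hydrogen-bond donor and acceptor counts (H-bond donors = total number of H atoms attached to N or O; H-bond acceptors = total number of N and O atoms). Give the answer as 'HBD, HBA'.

2, 5

Donors: find every N or O and count the H atoms it carries.
  atom 3 (N): bond orders sum to 3 → 0 H
  atom 6 (O): bond orders sum to 2 → 0 H
  atom 10 (O): bond orders sum to 2 → 0 H
  atom 13 (N): bond orders sum to 1 → 2 H
  atom 14 (O): bond orders sum to 2 → 0 H
Lipinski HBD = 2.
Acceptors: N atoms = 2, O atoms = 3 → HBA = 5.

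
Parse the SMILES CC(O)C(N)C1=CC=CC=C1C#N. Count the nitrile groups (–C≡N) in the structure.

The nitrile motif appears at heavy-atom position 12 in the SMILES.
Other groups present: 1 hydroxyl, 1 primary amine.
Nitrile count: 1.

1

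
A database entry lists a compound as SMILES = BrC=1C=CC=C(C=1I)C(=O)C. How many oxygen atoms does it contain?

1

Scan the SMILES for O atoms (remember two-letter symbols like Cl and Br are single atoms).
Oxygen count: 1.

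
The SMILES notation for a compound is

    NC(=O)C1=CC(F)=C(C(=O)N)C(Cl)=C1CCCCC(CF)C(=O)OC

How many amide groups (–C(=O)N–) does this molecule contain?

2

The amide motif appears at heavy-atom positions 2, 9 in the SMILES.
Other groups present: 1 ester.
Amide count: 2.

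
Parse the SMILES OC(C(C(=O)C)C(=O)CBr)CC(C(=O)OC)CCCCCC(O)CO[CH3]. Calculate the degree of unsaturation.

Degree of unsaturation = (number of rings) + (number of π bonds).
Ring closures in the SMILES: 0.
π bonds: 3 double bonds (each 1 DoU) → 3 DoU from unsaturation.
Total DoU = 0 + 3 = 3.

3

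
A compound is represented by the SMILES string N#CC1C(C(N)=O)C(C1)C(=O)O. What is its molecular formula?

C7H8N2O3

Walk through each heavy atom and fill implicit hydrogens from standard valence (C 4, N 3, O 2, S 2, halogen 1):
  atom 1: N, bond orders sum to 3 (valence 3) → 0 H
  atom 2: C, bond orders sum to 4 (valence 4) → 0 H
  atom 3: C, bond orders sum to 3 (valence 4) → 1 H
  atom 4: C, bond orders sum to 3 (valence 4) → 1 H
  atom 5: C, bond orders sum to 4 (valence 4) → 0 H
  atom 6: N, bond orders sum to 1 (valence 3) → 2 H
  atom 7: O, bond orders sum to 2 (valence 2) → 0 H
  atom 8: C, bond orders sum to 3 (valence 4) → 1 H
  atom 9: C, bond orders sum to 2 (valence 4) → 2 H
  atom 10: C, bond orders sum to 4 (valence 4) → 0 H
  atom 11: O, bond orders sum to 2 (valence 2) → 0 H
  atom 12: O, bond orders sum to 1 (valence 2) → 1 H
Totals → C:7, H:8, N:2, O:3.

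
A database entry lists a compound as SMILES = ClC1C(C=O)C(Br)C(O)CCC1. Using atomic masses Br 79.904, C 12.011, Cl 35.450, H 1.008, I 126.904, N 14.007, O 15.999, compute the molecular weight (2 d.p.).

255.54 g/mol

First, the molecular formula is C8H12BrClO2 (counting implicit H from valence).
  Br: 1 × 79.904 = 79.904
  C: 8 × 12.011 = 96.088
  Cl: 1 × 35.450 = 35.450
  H: 12 × 1.008 = 12.096
  O: 2 × 15.999 = 31.998
Sum: 1×79.904 + 8×12.011 + 1×35.450 + 12×1.008 + 2×15.999 = 255.536 → 255.54 g/mol.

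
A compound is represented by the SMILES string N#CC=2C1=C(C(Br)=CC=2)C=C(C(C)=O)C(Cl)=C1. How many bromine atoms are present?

1

Scan the SMILES for Br atoms (remember two-letter symbols like Cl and Br are single atoms).
Bromine count: 1.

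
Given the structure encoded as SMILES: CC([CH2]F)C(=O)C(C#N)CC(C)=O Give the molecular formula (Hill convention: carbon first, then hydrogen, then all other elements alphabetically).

C9H12FNO2

Walk through each heavy atom and fill implicit hydrogens from standard valence (C 4, N 3, O 2, S 2, halogen 1):
  atom 1: C, bond orders sum to 1 (valence 4) → 3 H
  atom 2: C, bond orders sum to 3 (valence 4) → 1 H
  atom 3: C with explicit H count 2
  atom 4: F (halogen, monovalent) → 0 H
  atom 5: C, bond orders sum to 4 (valence 4) → 0 H
  atom 6: O, bond orders sum to 2 (valence 2) → 0 H
  atom 7: C, bond orders sum to 3 (valence 4) → 1 H
  atom 8: C, bond orders sum to 4 (valence 4) → 0 H
  atom 9: N, bond orders sum to 3 (valence 3) → 0 H
  atom 10: C, bond orders sum to 2 (valence 4) → 2 H
  atom 11: C, bond orders sum to 4 (valence 4) → 0 H
  atom 12: C, bond orders sum to 1 (valence 4) → 3 H
  atom 13: O, bond orders sum to 2 (valence 2) → 0 H
Totals → C:9, H:12, F:1, N:1, O:2.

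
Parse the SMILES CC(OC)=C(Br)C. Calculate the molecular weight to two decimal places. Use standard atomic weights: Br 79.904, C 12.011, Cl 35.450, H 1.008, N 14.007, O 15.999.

165.03 g/mol

First, the molecular formula is C5H9BrO (counting implicit H from valence).
  Br: 1 × 79.904 = 79.904
  C: 5 × 12.011 = 60.055
  H: 9 × 1.008 = 9.072
  O: 1 × 15.999 = 15.999
Sum: 1×79.904 + 5×12.011 + 9×1.008 + 1×15.999 = 165.030 → 165.03 g/mol.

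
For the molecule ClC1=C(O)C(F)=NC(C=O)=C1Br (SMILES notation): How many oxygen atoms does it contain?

2

Scan the SMILES for O atoms (remember two-letter symbols like Cl and Br are single atoms).
Oxygen count: 2.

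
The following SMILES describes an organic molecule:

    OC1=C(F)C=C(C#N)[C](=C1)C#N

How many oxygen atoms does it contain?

1

Scan the SMILES for O atoms (remember two-letter symbols like Cl and Br are single atoms).
Oxygen count: 1.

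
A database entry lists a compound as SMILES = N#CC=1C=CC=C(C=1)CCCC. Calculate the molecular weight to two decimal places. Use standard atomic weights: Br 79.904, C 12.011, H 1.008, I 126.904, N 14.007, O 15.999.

First, the molecular formula is C11H13N (counting implicit H from valence).
  C: 11 × 12.011 = 132.121
  H: 13 × 1.008 = 13.104
  N: 1 × 14.007 = 14.007
Sum: 11×12.011 + 13×1.008 + 1×14.007 = 159.232 → 159.23 g/mol.

159.23 g/mol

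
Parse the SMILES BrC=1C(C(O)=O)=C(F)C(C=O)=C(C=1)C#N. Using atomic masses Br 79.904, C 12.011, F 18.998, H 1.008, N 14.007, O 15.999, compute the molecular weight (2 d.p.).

272.03 g/mol

First, the molecular formula is C9H3BrFNO3 (counting implicit H from valence).
  Br: 1 × 79.904 = 79.904
  C: 9 × 12.011 = 108.099
  F: 1 × 18.998 = 18.998
  H: 3 × 1.008 = 3.024
  N: 1 × 14.007 = 14.007
  O: 3 × 15.999 = 47.997
Sum: 1×79.904 + 9×12.011 + 1×18.998 + 3×1.008 + 1×14.007 + 3×15.999 = 272.029 → 272.03 g/mol.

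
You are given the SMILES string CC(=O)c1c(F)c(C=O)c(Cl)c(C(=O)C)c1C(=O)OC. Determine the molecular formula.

C13H10ClFO5

Walk through each heavy atom and fill implicit hydrogens from standard valence (C 4, N 3, O 2, S 2, halogen 1); for lowercase aromatic atoms, an aromatic c carries 1 H when it has two neighbours and 0 H with three, and aromatic n carries 0 H:
  atom 1: C, bond orders sum to 1 (valence 4) → 3 H
  atom 2: C, bond orders sum to 4 (valence 4) → 0 H
  atom 3: O, bond orders sum to 2 (valence 2) → 0 H
  atom 4: aromatic c, 3 neighbours → 0 H
  atom 5: aromatic c, 3 neighbours → 0 H
  atom 6: F (halogen, monovalent) → 0 H
  atom 7: aromatic c, 3 neighbours → 0 H
  atom 8: C, bond orders sum to 3 (valence 4) → 1 H
  atom 9: O, bond orders sum to 2 (valence 2) → 0 H
  atom 10: aromatic c, 3 neighbours → 0 H
  atom 11: Cl (halogen, monovalent) → 0 H
  atom 12: aromatic c, 3 neighbours → 0 H
  atom 13: C, bond orders sum to 4 (valence 4) → 0 H
  atom 14: O, bond orders sum to 2 (valence 2) → 0 H
  atom 15: C, bond orders sum to 1 (valence 4) → 3 H
  atom 16: aromatic c, 3 neighbours → 0 H
  atom 17: C, bond orders sum to 4 (valence 4) → 0 H
  atom 18: O, bond orders sum to 2 (valence 2) → 0 H
  atom 19: O, bond orders sum to 2 (valence 2) → 0 H
  atom 20: C, bond orders sum to 1 (valence 4) → 3 H
Totals → C:13, H:10, Cl:1, F:1, O:5.
In Hill order: C13H10ClFO5.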